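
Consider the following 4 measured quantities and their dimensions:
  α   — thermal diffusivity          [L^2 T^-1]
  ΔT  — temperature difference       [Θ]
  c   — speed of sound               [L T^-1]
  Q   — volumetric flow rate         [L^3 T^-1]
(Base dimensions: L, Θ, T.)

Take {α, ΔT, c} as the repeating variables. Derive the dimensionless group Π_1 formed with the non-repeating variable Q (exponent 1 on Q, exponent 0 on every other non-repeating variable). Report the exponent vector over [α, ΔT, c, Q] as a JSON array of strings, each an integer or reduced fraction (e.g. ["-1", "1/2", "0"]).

["-2", "0", "1", "1"]

Write exponents as rows L,Θ,T / cols α,ΔT,c,Q:
  L: [ 2  0  1  3]
  Θ: [ 0  1  0  0]
  T: [-1  0 -1 -1]
RREF → pivots at {α,ΔT,c} ⇒ r = 3
Pivot set = {α,ΔT,c}, free = {Q}
RREF:
  r0: [   1    0    0    2]
  r1: [   0    1    0    0]
  r2: [   0    0    1   -1]
Fix exponent of Q at 1; solve each RREF row for its pivot's exponent:
  r0: exp(α) + (2)·1 = 0 ⇒ exp(α) = -2
  r1: exp(ΔT) + (0)·1 = 0 ⇒ exp(ΔT) = 0
  r2: exp(c) + (-1)·1 = 0 ⇒ exp(c) = 1
Π_1 = α^-2 · c · Q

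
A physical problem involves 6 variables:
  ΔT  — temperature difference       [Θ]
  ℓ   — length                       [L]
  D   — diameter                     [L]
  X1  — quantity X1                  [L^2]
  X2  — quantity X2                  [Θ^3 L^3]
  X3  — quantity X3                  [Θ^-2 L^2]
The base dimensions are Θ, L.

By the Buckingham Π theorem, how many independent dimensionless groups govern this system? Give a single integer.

Exponent matrix [Θ,L] × [ΔT,ℓ,D,X1,X2,X3]:
  Θ: [ 1  0  0  0  3 -2]
  L: [ 0  1  1  2  3  2]
Row reduction gives pivot columns ΔT,ℓ; rank = 2
Π count = n − r = 6 − 2 = 4

4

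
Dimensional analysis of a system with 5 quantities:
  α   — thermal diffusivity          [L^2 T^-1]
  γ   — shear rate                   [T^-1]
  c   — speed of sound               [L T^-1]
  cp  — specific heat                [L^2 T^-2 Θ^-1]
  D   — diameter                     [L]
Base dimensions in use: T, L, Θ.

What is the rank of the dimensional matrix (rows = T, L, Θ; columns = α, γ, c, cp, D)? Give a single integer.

3

Dimensional matrix (T×L×Θ by α×γ×c×cp×D):
  T: [-1 -1 -1 -2  0]
  L: [ 2  0  1  2  1]
  Θ: [ 0  0  0 -1  0]
RREF → pivots at {α,γ,cp} ⇒ r = 3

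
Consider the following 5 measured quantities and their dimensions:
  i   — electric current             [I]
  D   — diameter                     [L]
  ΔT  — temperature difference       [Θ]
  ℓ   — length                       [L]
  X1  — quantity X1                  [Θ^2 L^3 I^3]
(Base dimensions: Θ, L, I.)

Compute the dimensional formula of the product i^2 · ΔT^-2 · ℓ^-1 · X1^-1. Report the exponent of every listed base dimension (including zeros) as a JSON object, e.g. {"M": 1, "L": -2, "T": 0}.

{"Θ": -4, "L": -4, "I": -1}

Write exponents as rows Θ,L,I / cols i,D,ΔT,ℓ,X1:
  Θ: [ 0  0  1  0  2]
  L: [ 0  1  0  1  3]
  I: [ 1  0  0  0  3]
  [Θ]: (2)·0+(-2)·1+(-1)·0+(-1)·2 = -4
  [L]: (2)·0+(-2)·0+(-1)·1+(-1)·3 = -4
  [I]: (2)·1+(-2)·0+(-1)·0+(-1)·3 = -1
⇒ Θ^-4 L^-4 I^-1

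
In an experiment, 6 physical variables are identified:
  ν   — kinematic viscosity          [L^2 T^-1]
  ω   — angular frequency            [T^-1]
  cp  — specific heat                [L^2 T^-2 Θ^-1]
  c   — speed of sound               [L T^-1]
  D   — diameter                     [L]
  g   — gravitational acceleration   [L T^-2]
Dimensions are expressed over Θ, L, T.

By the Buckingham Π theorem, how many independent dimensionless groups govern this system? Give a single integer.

Exponent matrix [Θ,L,T] × [ν,ω,cp,c,D,g]:
  Θ: [ 0  0 -1  0  0  0]
  L: [ 2  0  2  1  1  1]
  T: [-1 -1 -2 -1  0 -2]
RREF → pivots at {ν,ω,cp} ⇒ r = 3
Π count = n − r = 6 − 3 = 3

3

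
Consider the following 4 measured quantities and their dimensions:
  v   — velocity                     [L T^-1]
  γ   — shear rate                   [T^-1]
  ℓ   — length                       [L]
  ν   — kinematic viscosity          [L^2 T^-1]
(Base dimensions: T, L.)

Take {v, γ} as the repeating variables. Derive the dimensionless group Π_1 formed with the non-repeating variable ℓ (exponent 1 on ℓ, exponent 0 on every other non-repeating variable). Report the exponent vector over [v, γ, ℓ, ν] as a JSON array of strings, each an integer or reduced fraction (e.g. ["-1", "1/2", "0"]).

["-1", "1", "1", "0"]

Exponent matrix [T,L] × [v,γ,ℓ,ν]:
  T: [-1 -1  0 -1]
  L: [ 1  0  1  2]
Row reduction gives pivot columns v,γ; rank = 2
Repeat: v,γ; free: ℓ,ν
RREF:
  r0: [   1    0    1    2]
  r1: [   0    1   -1   -1]
Fix exponent of ℓ at 1, ν at 0; solve each RREF row for its pivot's exponent:
  r0: exp(v) + (1)·1 = 0 ⇒ exp(v) = -1
  r1: exp(γ) + (-1)·1 = 0 ⇒ exp(γ) = 1
Π_1 = v^-1 · γ · ℓ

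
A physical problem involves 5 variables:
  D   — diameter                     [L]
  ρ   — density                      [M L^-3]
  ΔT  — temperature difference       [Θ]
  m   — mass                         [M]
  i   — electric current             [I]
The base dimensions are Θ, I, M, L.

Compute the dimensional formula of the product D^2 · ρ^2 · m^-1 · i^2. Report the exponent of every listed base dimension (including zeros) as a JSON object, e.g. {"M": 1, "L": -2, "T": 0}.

Write exponents as rows Θ,I,M,L / cols D,ρ,ΔT,m,i:
  Θ: [ 0  0  1  0  0]
  I: [ 0  0  0  0  1]
  M: [ 0  1  0  1  0]
  L: [ 1 -3  0  0  0]
  [Θ]: (2)·0+(2)·0+(-1)·0+(2)·0 = 0
  [I]: (2)·0+(2)·0+(-1)·0+(2)·1 = 2
  [M]: (2)·0+(2)·1+(-1)·1+(2)·0 = 1
  [L]: (2)·1+(2)·-3+(-1)·0+(2)·0 = -4
⇒ I^2 M L^-4

{"Θ": 0, "I": 2, "M": 1, "L": -4}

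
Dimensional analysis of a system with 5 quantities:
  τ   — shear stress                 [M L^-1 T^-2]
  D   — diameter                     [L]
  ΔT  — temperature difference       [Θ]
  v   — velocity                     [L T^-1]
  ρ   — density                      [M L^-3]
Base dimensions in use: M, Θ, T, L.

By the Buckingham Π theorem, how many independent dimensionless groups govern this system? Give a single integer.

Exponent matrix [M,Θ,T,L] × [τ,D,ΔT,v,ρ]:
  M: [ 1  0  0  0  1]
  Θ: [ 0  0  1  0  0]
  T: [-2  0  0 -1  0]
  L: [-1  1  0  1 -3]
Row reduction gives pivot columns τ,D,ΔT,v; rank = 4
Π count = n − r = 5 − 4 = 1

1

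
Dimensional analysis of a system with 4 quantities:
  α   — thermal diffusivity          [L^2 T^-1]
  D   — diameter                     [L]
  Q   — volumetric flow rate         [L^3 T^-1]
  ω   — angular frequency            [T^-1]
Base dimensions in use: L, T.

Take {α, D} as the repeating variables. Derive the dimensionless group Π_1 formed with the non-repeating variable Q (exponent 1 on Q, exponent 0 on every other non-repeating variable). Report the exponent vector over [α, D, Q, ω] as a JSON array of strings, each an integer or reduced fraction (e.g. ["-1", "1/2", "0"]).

Write exponents as rows L,T / cols α,D,Q,ω:
  L: [ 2  1  3  0]
  T: [-1  0 -1 -1]
Row reduction gives pivot columns α,D; rank = 2
Pivot set = {α,D}, free = {Q,ω}
RREF:
  r0: [   1    0    1    1]
  r1: [   0    1    1   -2]
Fix exponent of Q at 1, ω at 0; solve each RREF row for its pivot's exponent:
  r0: exp(α) + (1)·1 = 0 ⇒ exp(α) = -1
  r1: exp(D) + (1)·1 = 0 ⇒ exp(D) = -1
Π_1 = α^-1 · D^-1 · Q

["-1", "-1", "1", "0"]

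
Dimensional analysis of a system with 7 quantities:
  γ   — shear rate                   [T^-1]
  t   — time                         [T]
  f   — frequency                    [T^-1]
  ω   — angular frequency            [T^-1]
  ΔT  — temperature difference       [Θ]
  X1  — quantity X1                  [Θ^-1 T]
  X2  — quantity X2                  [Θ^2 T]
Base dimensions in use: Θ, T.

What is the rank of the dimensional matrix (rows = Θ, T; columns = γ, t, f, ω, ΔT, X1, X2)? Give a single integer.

2

Exponent matrix [Θ,T] × [γ,t,f,ω,ΔT,X1,X2]:
  Θ: [ 0  0  0  0  1 -1  2]
  T: [-1  1 -1 -1  0  1  1]
Echelon form has 2 nonzero rows (pivots: γ,ΔT)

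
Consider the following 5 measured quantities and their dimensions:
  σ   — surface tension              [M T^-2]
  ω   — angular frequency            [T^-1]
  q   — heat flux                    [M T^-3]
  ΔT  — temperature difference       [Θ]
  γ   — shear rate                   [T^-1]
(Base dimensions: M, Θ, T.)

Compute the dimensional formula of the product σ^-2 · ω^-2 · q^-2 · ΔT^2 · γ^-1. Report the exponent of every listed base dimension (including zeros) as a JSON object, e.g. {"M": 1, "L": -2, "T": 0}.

Dimensional matrix (M×Θ×T by σ×ω×q×ΔT×γ):
  M: [ 1  0  1  0  0]
  Θ: [ 0  0  0  1  0]
  T: [-2 -1 -3  0 -1]
  [M]: (-2)·1+(-2)·0+(-2)·1+(2)·0+(-1)·0 = -4
  [Θ]: (-2)·0+(-2)·0+(-2)·0+(2)·1+(-1)·0 = 2
  [T]: (-2)·-2+(-2)·-1+(-2)·-3+(2)·0+(-1)·-1 = 13
⇒ M^-4 Θ^2 T^13

{"M": -4, "Θ": 2, "T": 13}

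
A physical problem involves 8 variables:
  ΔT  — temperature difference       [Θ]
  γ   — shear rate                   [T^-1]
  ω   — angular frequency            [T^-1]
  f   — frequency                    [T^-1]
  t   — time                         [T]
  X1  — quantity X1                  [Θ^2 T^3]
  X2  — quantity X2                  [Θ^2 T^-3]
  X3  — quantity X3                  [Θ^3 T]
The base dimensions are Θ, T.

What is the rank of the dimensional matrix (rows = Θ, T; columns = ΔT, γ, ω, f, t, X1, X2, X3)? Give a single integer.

2

Dimensional matrix (Θ×T by ΔT×γ×ω×f×t×X1×X2×X3):
  Θ: [ 1  0  0  0  0  2  2  3]
  T: [ 0 -1 -1 -1  1  3 -3  1]
RREF → pivots at {ΔT,γ} ⇒ r = 2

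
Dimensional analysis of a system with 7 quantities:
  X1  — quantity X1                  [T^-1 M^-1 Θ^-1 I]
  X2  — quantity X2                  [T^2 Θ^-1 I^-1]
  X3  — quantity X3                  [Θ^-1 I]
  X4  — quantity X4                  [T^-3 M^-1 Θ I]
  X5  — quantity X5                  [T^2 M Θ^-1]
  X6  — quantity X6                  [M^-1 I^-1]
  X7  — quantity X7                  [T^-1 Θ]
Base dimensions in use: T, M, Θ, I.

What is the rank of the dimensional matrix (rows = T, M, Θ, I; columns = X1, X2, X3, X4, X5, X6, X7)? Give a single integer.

Exponent matrix [T,M,Θ,I] × [X1,X2,X3,X4,X5,X6,X7]:
  T: [-1  2  0 -3  2  0 -1]
  M: [-1  0  0 -1  1 -1  0]
  Θ: [-1 -1 -1  1 -1  0  1]
  I: [ 1 -1  1  1  0 -1  0]
Row reduction gives pivot columns X1,X2,X3; rank = 3

3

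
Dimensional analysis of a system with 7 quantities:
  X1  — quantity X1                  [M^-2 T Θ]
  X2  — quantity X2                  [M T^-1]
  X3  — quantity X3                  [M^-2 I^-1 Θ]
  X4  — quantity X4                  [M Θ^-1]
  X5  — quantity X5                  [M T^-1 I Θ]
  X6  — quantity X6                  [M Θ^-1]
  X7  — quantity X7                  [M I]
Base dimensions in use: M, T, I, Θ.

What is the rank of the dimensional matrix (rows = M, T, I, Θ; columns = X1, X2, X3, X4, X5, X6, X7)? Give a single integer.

Exponent matrix [M,T,I,Θ] × [X1,X2,X3,X4,X5,X6,X7]:
  M: [-2  1 -2  1  1  1  1]
  T: [ 1 -1  0  0 -1  0  0]
  I: [ 0  0 -1  0  1  0  1]
  Θ: [ 1  0  1 -1  1 -1  0]
Echelon form has 3 nonzero rows (pivots: X1,X2,X3)

3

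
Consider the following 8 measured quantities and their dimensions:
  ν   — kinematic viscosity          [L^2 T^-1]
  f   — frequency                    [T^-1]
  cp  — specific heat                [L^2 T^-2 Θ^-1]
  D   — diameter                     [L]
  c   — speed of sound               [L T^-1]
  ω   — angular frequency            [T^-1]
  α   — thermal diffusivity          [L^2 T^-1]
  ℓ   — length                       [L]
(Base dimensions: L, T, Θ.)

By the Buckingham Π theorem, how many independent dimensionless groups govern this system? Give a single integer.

Exponent matrix [L,T,Θ] × [ν,f,cp,D,c,ω,α,ℓ]:
  L: [ 2  0  2  1  1  0  2  1]
  T: [-1 -1 -2  0 -1 -1 -1  0]
  Θ: [ 0  0 -1  0  0  0  0  0]
Row reduction gives pivot columns ν,f,cp; rank = 3
n=8, r=3 ⇒ 5 dimensionless groups

5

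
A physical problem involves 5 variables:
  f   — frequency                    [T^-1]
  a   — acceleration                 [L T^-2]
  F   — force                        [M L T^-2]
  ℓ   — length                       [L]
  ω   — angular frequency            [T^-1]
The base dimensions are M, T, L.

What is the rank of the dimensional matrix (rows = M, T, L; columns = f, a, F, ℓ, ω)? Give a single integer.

Dimensional matrix (M×T×L by f×a×F×ℓ×ω):
  M: [ 0  0  1  0  0]
  T: [-1 -2 -2  0 -1]
  L: [ 0  1  1  1  0]
Row reduction gives pivot columns f,a,F; rank = 3

3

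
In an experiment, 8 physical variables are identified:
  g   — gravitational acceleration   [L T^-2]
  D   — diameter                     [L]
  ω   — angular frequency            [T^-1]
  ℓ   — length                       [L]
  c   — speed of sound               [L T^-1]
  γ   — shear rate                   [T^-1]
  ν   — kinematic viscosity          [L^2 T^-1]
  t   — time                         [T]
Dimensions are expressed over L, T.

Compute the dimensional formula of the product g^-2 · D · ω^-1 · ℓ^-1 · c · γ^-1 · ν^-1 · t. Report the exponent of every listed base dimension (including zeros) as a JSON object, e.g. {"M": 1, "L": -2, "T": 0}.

Dimensional matrix (L×T by g×D×ω×ℓ×c×γ×ν×t):
  L: [ 1  1  0  1  1  0  2  0]
  T: [-2  0 -1  0 -1 -1 -1  1]
  [L]: (-2)·1+(1)·1+(-1)·0+(-1)·1+(1)·1+(-1)·0+(-1)·2+(1)·0 = -3
  [T]: (-2)·-2+(1)·0+(-1)·-1+(-1)·0+(1)·-1+(-1)·-1+(-1)·-1+(1)·1 = 7
⇒ L^-3 T^7

{"L": -3, "T": 7}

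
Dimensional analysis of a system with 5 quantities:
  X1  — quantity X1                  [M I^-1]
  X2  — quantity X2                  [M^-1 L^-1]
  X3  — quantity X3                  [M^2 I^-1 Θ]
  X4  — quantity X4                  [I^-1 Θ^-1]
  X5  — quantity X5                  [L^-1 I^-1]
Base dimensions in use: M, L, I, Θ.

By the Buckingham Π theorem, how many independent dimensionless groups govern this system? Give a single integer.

Exponent matrix [M,L,I,Θ] × [X1,X2,X3,X4,X5]:
  M: [ 1 -1  2  0  0]
  L: [ 0 -1  0  0 -1]
  I: [-1  0 -1 -1 -1]
  Θ: [ 0  0  1 -1  0]
RREF → pivots at {X1,X2,X3} ⇒ r = 3
Π count = n − r = 5 − 3 = 2

2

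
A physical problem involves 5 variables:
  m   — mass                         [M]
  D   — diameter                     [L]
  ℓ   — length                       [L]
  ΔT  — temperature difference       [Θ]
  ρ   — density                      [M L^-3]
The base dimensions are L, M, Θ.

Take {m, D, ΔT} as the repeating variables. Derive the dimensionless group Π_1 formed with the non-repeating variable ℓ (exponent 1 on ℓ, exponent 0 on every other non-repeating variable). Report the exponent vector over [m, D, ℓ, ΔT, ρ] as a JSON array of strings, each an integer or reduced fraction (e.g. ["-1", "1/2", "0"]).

["0", "-1", "1", "0", "0"]

Dimensional matrix (L×M×Θ by m×D×ℓ×ΔT×ρ):
  L: [ 0  1  1  0 -3]
  M: [ 1  0  0  0  1]
  Θ: [ 0  0  0  1  0]
Row reduction gives pivot columns m,D,ΔT; rank = 3
Pivot set = {m,D,ΔT}, free = {ℓ,ρ}
RREF:
  r0: [   1    0    0    0    1]
  r1: [   0    1    1    0   -3]
  r2: [   0    0    0    1    0]
Fix exponent of ℓ at 1, ρ at 0; solve each RREF row for its pivot's exponent:
  r0: exp(m) + (0)·1 = 0 ⇒ exp(m) = 0
  r1: exp(D) + (1)·1 = 0 ⇒ exp(D) = -1
  r2: exp(ΔT) + (0)·1 = 0 ⇒ exp(ΔT) = 0
Π_1 = D^-1 · ℓ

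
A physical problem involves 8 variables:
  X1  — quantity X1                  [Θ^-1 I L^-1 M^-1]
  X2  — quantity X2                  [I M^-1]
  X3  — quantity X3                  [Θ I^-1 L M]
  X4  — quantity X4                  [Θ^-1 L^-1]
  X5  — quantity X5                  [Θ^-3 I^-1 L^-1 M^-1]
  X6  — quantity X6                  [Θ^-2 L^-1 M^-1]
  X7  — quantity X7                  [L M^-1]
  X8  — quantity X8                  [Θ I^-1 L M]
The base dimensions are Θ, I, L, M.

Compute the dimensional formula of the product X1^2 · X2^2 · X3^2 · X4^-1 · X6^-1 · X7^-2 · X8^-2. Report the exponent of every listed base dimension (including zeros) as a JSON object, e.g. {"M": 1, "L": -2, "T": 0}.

Write exponents as rows Θ,I,L,M / cols X1,X2,X3,X4,X5,X6,X7,X8:
  Θ: [-1  0  1 -1 -3 -2  0  1]
  I: [ 1  1 -1  0 -1  0  0 -1]
  L: [-1  0  1 -1 -1 -1  1  1]
  M: [-1 -1  1  0 -1 -1 -1  1]
  [Θ]: (2)·-1+(2)·0+(2)·1+(-1)·-1+(-1)·-2+(-2)·0+(-2)·1 = 1
  [I]: (2)·1+(2)·1+(2)·-1+(-1)·0+(-1)·0+(-2)·0+(-2)·-1 = 4
  [L]: (2)·-1+(2)·0+(2)·1+(-1)·-1+(-1)·-1+(-2)·1+(-2)·1 = -2
  [M]: (2)·-1+(2)·-1+(2)·1+(-1)·0+(-1)·-1+(-2)·-1+(-2)·1 = -1
⇒ Θ I^4 L^-2 M^-1

{"Θ": 1, "I": 4, "L": -2, "M": -1}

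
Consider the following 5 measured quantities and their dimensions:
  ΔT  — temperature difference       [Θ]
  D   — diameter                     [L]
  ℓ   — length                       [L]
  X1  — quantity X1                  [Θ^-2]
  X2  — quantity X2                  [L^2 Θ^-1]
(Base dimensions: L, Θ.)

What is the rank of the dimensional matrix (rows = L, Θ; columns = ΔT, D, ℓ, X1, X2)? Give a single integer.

2

Exponent matrix [L,Θ] × [ΔT,D,ℓ,X1,X2]:
  L: [ 0  1  1  0  2]
  Θ: [ 1  0  0 -2 -1]
Echelon form has 2 nonzero rows (pivots: ΔT,D)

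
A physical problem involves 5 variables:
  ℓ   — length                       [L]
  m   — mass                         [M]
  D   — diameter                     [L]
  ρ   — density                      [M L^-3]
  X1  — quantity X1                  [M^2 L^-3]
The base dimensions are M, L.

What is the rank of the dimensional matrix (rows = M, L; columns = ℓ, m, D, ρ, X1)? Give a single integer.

Write exponents as rows M,L / cols ℓ,m,D,ρ,X1:
  M: [ 0  1  0  1  2]
  L: [ 1  0  1 -3 -3]
Echelon form has 2 nonzero rows (pivots: ℓ,m)

2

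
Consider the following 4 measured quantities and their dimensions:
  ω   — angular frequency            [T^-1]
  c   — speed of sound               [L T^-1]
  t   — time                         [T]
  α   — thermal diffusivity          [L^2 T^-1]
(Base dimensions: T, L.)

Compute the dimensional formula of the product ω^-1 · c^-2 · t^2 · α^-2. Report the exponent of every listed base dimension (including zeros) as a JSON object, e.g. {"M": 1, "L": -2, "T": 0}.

Exponent matrix [T,L] × [ω,c,t,α]:
  T: [-1 -1  1 -1]
  L: [ 0  1  0  2]
  [T]: (-1)·-1+(-2)·-1+(2)·1+(-2)·-1 = 7
  [L]: (-1)·0+(-2)·1+(2)·0+(-2)·2 = -6
⇒ T^7 L^-6

{"T": 7, "L": -6}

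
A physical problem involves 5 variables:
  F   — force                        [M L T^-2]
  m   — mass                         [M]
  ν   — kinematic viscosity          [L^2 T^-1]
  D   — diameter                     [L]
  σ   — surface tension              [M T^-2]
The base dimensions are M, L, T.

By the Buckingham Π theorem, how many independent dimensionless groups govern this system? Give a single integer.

Dimensional matrix (M×L×T by F×m×ν×D×σ):
  M: [ 1  1  0  0  1]
  L: [ 1  0  2  1  0]
  T: [-2  0 -1  0 -2]
RREF → pivots at {F,m,ν} ⇒ r = 3
Π count = n − r = 5 − 3 = 2

2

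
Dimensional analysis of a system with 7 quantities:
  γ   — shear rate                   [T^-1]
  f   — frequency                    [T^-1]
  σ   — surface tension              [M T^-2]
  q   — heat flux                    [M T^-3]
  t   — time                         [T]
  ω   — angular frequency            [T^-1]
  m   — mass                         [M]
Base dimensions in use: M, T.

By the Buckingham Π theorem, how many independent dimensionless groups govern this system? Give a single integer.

Exponent matrix [M,T] × [γ,f,σ,q,t,ω,m]:
  M: [ 0  0  1  1  0  0  1]
  T: [-1 -1 -2 -3  1 -1  0]
RREF → pivots at {γ,σ} ⇒ r = 2
7 vars − rank 2 = 5 Π groups

5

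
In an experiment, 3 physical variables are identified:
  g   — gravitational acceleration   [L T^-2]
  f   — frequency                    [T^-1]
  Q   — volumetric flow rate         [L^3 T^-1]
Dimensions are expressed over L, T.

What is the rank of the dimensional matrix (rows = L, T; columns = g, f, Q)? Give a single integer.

2

Write exponents as rows L,T / cols g,f,Q:
  L: [ 1  0  3]
  T: [-2 -1 -1]
Row reduction gives pivot columns g,f; rank = 2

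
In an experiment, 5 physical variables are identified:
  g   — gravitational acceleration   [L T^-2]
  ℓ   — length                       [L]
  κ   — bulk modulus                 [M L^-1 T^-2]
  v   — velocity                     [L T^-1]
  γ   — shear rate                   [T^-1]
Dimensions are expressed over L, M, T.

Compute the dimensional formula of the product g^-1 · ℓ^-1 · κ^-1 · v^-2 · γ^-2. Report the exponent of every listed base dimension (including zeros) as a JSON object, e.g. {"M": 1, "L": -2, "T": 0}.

Exponent matrix [L,M,T] × [g,ℓ,κ,v,γ]:
  L: [ 1  1 -1  1  0]
  M: [ 0  0  1  0  0]
  T: [-2  0 -2 -1 -1]
  [L]: (-1)·1+(-1)·1+(-1)·-1+(-2)·1+(-2)·0 = -3
  [M]: (-1)·0+(-1)·0+(-1)·1+(-2)·0+(-2)·0 = -1
  [T]: (-1)·-2+(-1)·0+(-1)·-2+(-2)·-1+(-2)·-1 = 8
⇒ L^-3 M^-1 T^8

{"L": -3, "M": -1, "T": 8}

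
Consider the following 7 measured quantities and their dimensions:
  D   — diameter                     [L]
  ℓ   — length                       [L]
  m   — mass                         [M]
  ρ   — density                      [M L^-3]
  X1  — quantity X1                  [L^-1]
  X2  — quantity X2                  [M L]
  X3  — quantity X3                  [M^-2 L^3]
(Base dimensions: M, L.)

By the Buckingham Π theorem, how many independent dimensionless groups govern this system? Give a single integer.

5

Exponent matrix [M,L] × [D,ℓ,m,ρ,X1,X2,X3]:
  M: [ 0  0  1  1  0  1 -2]
  L: [ 1  1  0 -3 -1  1  3]
Row reduction gives pivot columns D,m; rank = 2
Π count = n − r = 7 − 2 = 5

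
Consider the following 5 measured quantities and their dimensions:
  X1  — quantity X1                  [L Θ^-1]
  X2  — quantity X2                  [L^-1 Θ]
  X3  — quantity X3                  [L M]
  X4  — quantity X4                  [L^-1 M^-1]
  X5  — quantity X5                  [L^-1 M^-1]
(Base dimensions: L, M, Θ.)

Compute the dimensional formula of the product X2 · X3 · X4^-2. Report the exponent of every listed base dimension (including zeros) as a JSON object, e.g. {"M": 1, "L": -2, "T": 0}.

{"L": 2, "M": 3, "Θ": 1}

Dimensional matrix (L×M×Θ by X1×X2×X3×X4×X5):
  L: [ 1 -1  1 -1 -1]
  M: [ 0  0  1 -1 -1]
  Θ: [-1  1  0  0  0]
  [L]: (1)·-1+(1)·1+(-2)·-1 = 2
  [M]: (1)·0+(1)·1+(-2)·-1 = 3
  [Θ]: (1)·1+(1)·0+(-2)·0 = 1
⇒ L^2 M^3 Θ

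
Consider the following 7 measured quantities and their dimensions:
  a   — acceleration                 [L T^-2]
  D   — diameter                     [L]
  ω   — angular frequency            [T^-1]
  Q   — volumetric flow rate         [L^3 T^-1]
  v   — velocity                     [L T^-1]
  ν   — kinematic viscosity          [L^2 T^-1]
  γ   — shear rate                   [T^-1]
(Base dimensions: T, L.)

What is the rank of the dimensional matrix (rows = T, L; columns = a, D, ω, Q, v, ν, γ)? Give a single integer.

Write exponents as rows T,L / cols a,D,ω,Q,v,ν,γ:
  T: [-2  0 -1 -1 -1 -1 -1]
  L: [ 1  1  0  3  1  2  0]
RREF → pivots at {a,D} ⇒ r = 2

2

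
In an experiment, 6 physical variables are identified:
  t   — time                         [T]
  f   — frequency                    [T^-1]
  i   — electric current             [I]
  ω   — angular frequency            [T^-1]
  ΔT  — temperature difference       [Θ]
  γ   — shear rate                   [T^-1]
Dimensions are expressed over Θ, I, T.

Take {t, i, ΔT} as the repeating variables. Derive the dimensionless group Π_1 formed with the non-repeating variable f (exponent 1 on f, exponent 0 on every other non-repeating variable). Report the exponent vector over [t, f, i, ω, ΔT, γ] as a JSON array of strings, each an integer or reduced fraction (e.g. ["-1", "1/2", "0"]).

Write exponents as rows Θ,I,T / cols t,f,i,ω,ΔT,γ:
  Θ: [ 0  0  0  0  1  0]
  I: [ 0  0  1  0  0  0]
  T: [ 1 -1  0 -1  0 -1]
Row reduction gives pivot columns t,i,ΔT; rank = 3
Repeat: t,i,ΔT; free: f,ω,γ
RREF:
  r0: [   1   -1    0   -1    0   -1]
  r1: [   0    0    1    0    0    0]
  r2: [   0    0    0    0    1    0]
Fix exponent of f at 1, ω at 0, γ at 0; solve each RREF row for its pivot's exponent:
  r0: exp(t) + (-1)·1 = 0 ⇒ exp(t) = 1
  r1: exp(i) + (0)·1 = 0 ⇒ exp(i) = 0
  r2: exp(ΔT) + (0)·1 = 0 ⇒ exp(ΔT) = 0
Π_1 = t · f

["1", "1", "0", "0", "0", "0"]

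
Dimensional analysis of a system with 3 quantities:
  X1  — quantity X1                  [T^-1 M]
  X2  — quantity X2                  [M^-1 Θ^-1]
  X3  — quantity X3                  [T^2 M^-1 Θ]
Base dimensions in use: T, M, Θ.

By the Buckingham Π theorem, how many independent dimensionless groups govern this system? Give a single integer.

Write exponents as rows T,M,Θ / cols X1,X2,X3:
  T: [-1  0  2]
  M: [ 1 -1 -1]
  Θ: [ 0 -1  1]
Row reduction gives pivot columns X1,X2; rank = 2
n=3, r=2 ⇒ 1 dimensionless group

1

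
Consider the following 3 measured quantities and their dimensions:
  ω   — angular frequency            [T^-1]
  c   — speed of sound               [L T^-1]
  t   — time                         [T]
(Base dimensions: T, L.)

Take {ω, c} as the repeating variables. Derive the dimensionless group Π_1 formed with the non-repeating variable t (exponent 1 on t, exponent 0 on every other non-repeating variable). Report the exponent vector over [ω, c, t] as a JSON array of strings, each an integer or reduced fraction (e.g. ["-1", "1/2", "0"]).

["1", "0", "1"]

Dimensional matrix (T×L by ω×c×t):
  T: [-1 -1  1]
  L: [ 0  1  0]
Row reduction gives pivot columns ω,c; rank = 2
Pivot set = {ω,c}, free = {t}
RREF:
  r0: [   1    0   -1]
  r1: [   0    1    0]
Fix exponent of t at 1; solve each RREF row for its pivot's exponent:
  r0: exp(ω) + (-1)·1 = 0 ⇒ exp(ω) = 1
  r1: exp(c) + (0)·1 = 0 ⇒ exp(c) = 0
Π_1 = ω · t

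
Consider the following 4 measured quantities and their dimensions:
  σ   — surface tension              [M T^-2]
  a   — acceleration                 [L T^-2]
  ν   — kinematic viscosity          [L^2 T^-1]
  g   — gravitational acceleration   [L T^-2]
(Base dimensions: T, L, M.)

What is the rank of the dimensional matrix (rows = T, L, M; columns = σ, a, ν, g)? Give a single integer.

Write exponents as rows T,L,M / cols σ,a,ν,g:
  T: [-2 -2 -1 -2]
  L: [ 0  1  2  1]
  M: [ 1  0  0  0]
RREF → pivots at {σ,a,ν} ⇒ r = 3

3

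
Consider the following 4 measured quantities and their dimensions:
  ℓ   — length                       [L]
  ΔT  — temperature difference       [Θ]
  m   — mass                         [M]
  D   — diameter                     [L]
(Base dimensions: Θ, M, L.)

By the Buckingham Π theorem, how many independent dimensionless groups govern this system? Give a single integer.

Write exponents as rows Θ,M,L / cols ℓ,ΔT,m,D:
  Θ: [ 0  1  0  0]
  M: [ 0  0  1  0]
  L: [ 1  0  0  1]
Row reduction gives pivot columns ℓ,ΔT,m; rank = 3
n=4, r=3 ⇒ 1 dimensionless group

1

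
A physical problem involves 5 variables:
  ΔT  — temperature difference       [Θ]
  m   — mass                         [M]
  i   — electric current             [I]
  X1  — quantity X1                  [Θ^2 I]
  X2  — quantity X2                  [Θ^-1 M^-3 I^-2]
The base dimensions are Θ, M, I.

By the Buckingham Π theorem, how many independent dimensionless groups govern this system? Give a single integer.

Dimensional matrix (Θ×M×I by ΔT×m×i×X1×X2):
  Θ: [ 1  0  0  2 -1]
  M: [ 0  1  0  0 -3]
  I: [ 0  0  1  1 -2]
RREF → pivots at {ΔT,m,i} ⇒ r = 3
5 vars − rank 3 = 2 Π groups

2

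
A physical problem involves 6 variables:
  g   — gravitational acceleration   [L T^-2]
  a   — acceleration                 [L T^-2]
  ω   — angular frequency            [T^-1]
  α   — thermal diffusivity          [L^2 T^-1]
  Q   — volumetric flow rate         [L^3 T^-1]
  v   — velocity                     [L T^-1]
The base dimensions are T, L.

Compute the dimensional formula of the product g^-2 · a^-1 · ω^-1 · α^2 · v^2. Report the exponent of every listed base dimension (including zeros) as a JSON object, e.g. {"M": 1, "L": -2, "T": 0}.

Write exponents as rows T,L / cols g,a,ω,α,Q,v:
  T: [-2 -2 -1 -1 -1 -1]
  L: [ 1  1  0  2  3  1]
  [T]: (-2)·-2+(-1)·-2+(-1)·-1+(2)·-1+(2)·-1 = 3
  [L]: (-2)·1+(-1)·1+(-1)·0+(2)·2+(2)·1 = 3
⇒ T^3 L^3

{"T": 3, "L": 3}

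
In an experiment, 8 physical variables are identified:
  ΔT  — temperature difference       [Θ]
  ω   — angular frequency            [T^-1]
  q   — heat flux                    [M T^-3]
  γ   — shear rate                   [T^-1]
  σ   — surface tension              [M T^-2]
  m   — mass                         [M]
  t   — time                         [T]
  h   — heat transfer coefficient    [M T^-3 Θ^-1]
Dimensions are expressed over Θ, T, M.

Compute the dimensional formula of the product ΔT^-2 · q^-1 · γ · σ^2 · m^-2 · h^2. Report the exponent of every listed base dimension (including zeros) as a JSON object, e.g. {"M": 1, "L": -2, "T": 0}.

Exponent matrix [Θ,T,M] × [ΔT,ω,q,γ,σ,m,t,h]:
  Θ: [ 1  0  0  0  0  0  0 -1]
  T: [ 0 -1 -3 -1 -2  0  1 -3]
  M: [ 0  0  1  0  1  1  0  1]
  [Θ]: (-2)·1+(-1)·0+(1)·0+(2)·0+(-2)·0+(2)·-1 = -4
  [T]: (-2)·0+(-1)·-3+(1)·-1+(2)·-2+(-2)·0+(2)·-3 = -8
  [M]: (-2)·0+(-1)·1+(1)·0+(2)·1+(-2)·1+(2)·1 = 1
⇒ Θ^-4 T^-8 M

{"Θ": -4, "T": -8, "M": 1}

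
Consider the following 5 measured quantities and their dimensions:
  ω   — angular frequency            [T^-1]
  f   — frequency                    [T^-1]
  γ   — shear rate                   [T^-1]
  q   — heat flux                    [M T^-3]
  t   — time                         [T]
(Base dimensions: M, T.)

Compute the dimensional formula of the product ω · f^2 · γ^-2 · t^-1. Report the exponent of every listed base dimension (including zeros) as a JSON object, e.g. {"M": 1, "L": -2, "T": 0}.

Dimensional matrix (M×T by ω×f×γ×q×t):
  M: [ 0  0  0  1  0]
  T: [-1 -1 -1 -3  1]
  [M]: (1)·0+(2)·0+(-2)·0+(-1)·0 = 0
  [T]: (1)·-1+(2)·-1+(-2)·-1+(-1)·1 = -2
⇒ T^-2

{"M": 0, "T": -2}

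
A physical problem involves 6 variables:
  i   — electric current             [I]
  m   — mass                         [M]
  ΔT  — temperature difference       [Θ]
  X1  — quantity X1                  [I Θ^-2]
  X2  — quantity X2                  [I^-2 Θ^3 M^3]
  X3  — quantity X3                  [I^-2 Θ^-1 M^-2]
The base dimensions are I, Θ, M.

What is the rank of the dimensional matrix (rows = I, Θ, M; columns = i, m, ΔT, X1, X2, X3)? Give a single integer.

Dimensional matrix (I×Θ×M by i×m×ΔT×X1×X2×X3):
  I: [ 1  0  0  1 -2 -2]
  Θ: [ 0  0  1 -2  3 -1]
  M: [ 0  1  0  0  3 -2]
Row reduction gives pivot columns i,m,ΔT; rank = 3

3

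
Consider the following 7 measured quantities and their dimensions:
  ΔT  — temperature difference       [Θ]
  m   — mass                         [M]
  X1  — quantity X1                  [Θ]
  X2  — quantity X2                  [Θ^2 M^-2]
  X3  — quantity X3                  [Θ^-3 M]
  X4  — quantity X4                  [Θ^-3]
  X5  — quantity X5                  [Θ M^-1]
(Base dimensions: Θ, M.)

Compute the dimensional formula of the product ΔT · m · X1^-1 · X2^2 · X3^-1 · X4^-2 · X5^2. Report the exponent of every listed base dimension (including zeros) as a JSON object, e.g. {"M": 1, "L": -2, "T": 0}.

Dimensional matrix (Θ×M by ΔT×m×X1×X2×X3×X4×X5):
  Θ: [ 1  0  1  2 -3 -3  1]
  M: [ 0  1  0 -2  1  0 -1]
  [Θ]: (1)·1+(1)·0+(-1)·1+(2)·2+(-1)·-3+(-2)·-3+(2)·1 = 15
  [M]: (1)·0+(1)·1+(-1)·0+(2)·-2+(-1)·1+(-2)·0+(2)·-1 = -6
⇒ Θ^15 M^-6

{"Θ": 15, "M": -6}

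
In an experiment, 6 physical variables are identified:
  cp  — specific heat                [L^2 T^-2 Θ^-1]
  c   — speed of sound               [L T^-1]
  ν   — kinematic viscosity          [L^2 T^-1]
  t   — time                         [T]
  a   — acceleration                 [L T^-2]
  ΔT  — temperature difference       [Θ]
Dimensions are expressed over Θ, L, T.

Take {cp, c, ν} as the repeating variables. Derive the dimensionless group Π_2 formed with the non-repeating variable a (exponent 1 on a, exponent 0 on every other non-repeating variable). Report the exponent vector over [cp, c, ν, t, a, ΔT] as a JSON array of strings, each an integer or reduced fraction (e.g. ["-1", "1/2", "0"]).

Write exponents as rows Θ,L,T / cols cp,c,ν,t,a,ΔT:
  Θ: [-1  0  0  0  0  1]
  L: [ 2  1  2  0  1  0]
  T: [-2 -1 -1  1 -2  0]
Row reduction gives pivot columns cp,c,ν; rank = 3
Repeat: cp,c,ν; free: t,a,ΔT
RREF:
  r0: [   1    0    0    0    0   -1]
  r1: [   0    1    0   -2    3    2]
  r2: [   0    0    1    1   -1    0]
Fix exponent of a at 1, t at 0, ΔT at 0; solve each RREF row for its pivot's exponent:
  r0: exp(cp) + (0)·1 = 0 ⇒ exp(cp) = 0
  r1: exp(c) + (3)·1 = 0 ⇒ exp(c) = -3
  r2: exp(ν) + (-1)·1 = 0 ⇒ exp(ν) = 1
Π_2 = c^-3 · ν · a

["0", "-3", "1", "0", "1", "0"]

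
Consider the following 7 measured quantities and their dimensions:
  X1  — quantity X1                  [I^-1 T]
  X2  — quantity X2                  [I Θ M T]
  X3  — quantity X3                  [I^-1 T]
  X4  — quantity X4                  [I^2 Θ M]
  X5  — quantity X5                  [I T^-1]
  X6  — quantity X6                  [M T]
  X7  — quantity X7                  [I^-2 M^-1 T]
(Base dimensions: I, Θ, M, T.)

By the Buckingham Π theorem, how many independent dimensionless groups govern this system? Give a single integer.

4

Write exponents as rows I,Θ,M,T / cols X1,X2,X3,X4,X5,X6,X7:
  I: [-1  1 -1  2  1  0 -2]
  Θ: [ 0  1  0  1  0  0  0]
  M: [ 0  1  0  1  0  1 -1]
  T: [ 1  1  1  0 -1  1  1]
RREF → pivots at {X1,X2,X6} ⇒ r = 3
7 vars − rank 3 = 4 Π groups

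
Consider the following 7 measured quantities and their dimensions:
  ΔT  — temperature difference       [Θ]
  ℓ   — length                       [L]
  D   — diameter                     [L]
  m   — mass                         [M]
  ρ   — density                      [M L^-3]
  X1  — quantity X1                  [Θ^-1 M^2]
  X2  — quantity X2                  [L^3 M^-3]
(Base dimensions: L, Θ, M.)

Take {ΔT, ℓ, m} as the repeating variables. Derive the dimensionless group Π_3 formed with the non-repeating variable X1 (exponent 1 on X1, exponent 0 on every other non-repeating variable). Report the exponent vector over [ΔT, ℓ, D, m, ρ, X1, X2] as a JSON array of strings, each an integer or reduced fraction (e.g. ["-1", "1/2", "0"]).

["1", "0", "0", "-2", "0", "1", "0"]

Write exponents as rows L,Θ,M / cols ΔT,ℓ,D,m,ρ,X1,X2:
  L: [ 0  1  1  0 -3  0  3]
  Θ: [ 1  0  0  0  0 -1  0]
  M: [ 0  0  0  1  1  2 -3]
Echelon form has 3 nonzero rows (pivots: ΔT,ℓ,m)
Repeat: ΔT,ℓ,m; free: D,ρ,X1,X2
RREF:
  r0: [   1    0    0    0    0   -1    0]
  r1: [   0    1    1    0   -3    0    3]
  r2: [   0    0    0    1    1    2   -3]
Fix exponent of X1 at 1, D at 0, ρ at 0, X2 at 0; solve each RREF row for its pivot's exponent:
  r0: exp(ΔT) + (-1)·1 = 0 ⇒ exp(ΔT) = 1
  r1: exp(ℓ) + (0)·1 = 0 ⇒ exp(ℓ) = 0
  r2: exp(m) + (2)·1 = 0 ⇒ exp(m) = -2
Π_3 = ΔT · m^-2 · X1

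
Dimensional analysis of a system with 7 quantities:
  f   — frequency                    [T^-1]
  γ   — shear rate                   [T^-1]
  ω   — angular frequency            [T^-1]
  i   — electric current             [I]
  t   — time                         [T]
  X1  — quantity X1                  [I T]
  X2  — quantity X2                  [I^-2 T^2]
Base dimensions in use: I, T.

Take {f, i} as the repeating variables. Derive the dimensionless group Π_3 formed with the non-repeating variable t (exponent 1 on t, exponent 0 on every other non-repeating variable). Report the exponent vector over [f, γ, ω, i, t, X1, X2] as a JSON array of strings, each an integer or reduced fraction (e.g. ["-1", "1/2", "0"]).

Dimensional matrix (I×T by f×γ×ω×i×t×X1×X2):
  I: [ 0  0  0  1  0  1 -2]
  T: [-1 -1 -1  0  1  1  2]
Row reduction gives pivot columns f,i; rank = 2
Pivot set = {f,i}, free = {γ,ω,t,X1,X2}
RREF:
  r0: [   1    1    1    0   -1   -1   -2]
  r1: [   0    0    0    1    0    1   -2]
Fix exponent of t at 1, γ at 0, ω at 0, X1 at 0, X2 at 0; solve each RREF row for its pivot's exponent:
  r0: exp(f) + (-1)·1 = 0 ⇒ exp(f) = 1
  r1: exp(i) + (0)·1 = 0 ⇒ exp(i) = 0
Π_3 = f · t

["1", "0", "0", "0", "1", "0", "0"]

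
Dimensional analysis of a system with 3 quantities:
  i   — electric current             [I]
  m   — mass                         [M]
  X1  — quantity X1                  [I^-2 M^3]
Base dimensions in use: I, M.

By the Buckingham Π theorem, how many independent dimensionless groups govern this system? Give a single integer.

1

Exponent matrix [I,M] × [i,m,X1]:
  I: [ 1  0 -2]
  M: [ 0  1  3]
Echelon form has 2 nonzero rows (pivots: i,m)
3 vars − rank 2 = 1 Π group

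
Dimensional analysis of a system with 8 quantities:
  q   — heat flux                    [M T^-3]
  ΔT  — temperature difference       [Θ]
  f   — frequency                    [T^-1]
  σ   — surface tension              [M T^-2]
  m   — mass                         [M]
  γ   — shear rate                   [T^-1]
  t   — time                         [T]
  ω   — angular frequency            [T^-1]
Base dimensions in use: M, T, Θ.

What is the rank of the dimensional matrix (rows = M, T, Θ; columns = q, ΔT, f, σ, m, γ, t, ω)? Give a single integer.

Exponent matrix [M,T,Θ] × [q,ΔT,f,σ,m,γ,t,ω]:
  M: [ 1  0  0  1  1  0  0  0]
  T: [-3  0 -1 -2  0 -1  1 -1]
  Θ: [ 0  1  0  0  0  0  0  0]
Echelon form has 3 nonzero rows (pivots: q,ΔT,f)

3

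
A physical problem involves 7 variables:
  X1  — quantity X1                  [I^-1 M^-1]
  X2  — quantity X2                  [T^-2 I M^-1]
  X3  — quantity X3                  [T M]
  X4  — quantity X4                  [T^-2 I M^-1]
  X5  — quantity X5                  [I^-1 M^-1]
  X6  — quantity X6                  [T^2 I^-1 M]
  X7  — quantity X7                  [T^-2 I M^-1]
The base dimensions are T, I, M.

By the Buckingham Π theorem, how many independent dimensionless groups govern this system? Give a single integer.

5

Write exponents as rows T,I,M / cols X1,X2,X3,X4,X5,X6,X7:
  T: [ 0 -2  1 -2  0  2 -2]
  I: [-1  1  0  1 -1 -1  1]
  M: [-1 -1  1 -1 -1  1 -1]
Echelon form has 2 nonzero rows (pivots: X1,X2)
7 vars − rank 2 = 5 Π groups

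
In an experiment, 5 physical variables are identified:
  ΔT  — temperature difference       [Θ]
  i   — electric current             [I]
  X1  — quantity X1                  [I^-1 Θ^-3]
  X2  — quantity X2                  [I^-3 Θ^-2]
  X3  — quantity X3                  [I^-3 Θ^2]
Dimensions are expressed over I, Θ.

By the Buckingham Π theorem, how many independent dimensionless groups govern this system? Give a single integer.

3

Dimensional matrix (I×Θ by ΔT×i×X1×X2×X3):
  I: [ 0  1 -1 -3 -3]
  Θ: [ 1  0 -3 -2  2]
Row reduction gives pivot columns ΔT,i; rank = 2
Π count = n − r = 5 − 2 = 3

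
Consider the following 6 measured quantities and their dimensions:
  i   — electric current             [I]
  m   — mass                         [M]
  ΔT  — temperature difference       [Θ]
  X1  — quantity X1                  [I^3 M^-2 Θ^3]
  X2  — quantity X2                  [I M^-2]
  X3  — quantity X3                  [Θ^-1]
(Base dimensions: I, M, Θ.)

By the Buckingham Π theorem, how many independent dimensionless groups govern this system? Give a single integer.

Exponent matrix [I,M,Θ] × [i,m,ΔT,X1,X2,X3]:
  I: [ 1  0  0  3  1  0]
  M: [ 0  1  0 -2 -2  0]
  Θ: [ 0  0  1  3  0 -1]
Echelon form has 3 nonzero rows (pivots: i,m,ΔT)
6 vars − rank 3 = 3 Π groups

3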